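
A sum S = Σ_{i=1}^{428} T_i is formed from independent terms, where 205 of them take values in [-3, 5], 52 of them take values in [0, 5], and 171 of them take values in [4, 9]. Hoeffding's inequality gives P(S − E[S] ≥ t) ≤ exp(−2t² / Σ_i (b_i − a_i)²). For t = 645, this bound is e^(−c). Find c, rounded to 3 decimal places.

Σ(b_i − a_i)² = 205·8² + 52·5² + 171·5² = 18695.
c = 2t² / 18695 = 2·645² / 18695 = 44.5066.

44.507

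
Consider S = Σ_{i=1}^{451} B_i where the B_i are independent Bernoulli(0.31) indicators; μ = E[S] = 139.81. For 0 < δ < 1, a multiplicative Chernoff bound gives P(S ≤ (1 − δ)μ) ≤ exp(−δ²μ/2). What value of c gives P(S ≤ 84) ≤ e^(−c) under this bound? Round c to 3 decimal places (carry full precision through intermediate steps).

11.139

Write 84 = (1 − δ)μ, so δ = 1 − 84/139.81 = 0.3991846…
Then the exponent is δ²μ/2 = (μ − 84)²/(2μ) = 11.139246.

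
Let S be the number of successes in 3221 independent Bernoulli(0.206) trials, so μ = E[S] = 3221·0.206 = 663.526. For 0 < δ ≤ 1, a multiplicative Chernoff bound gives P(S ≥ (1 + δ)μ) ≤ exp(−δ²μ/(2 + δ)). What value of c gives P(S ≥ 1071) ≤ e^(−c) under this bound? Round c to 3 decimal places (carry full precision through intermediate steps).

Write 1071 = (1 + δ)μ, so δ = 1071/663.526 − 1 = 0.614104…
Then the exponent is δ²μ/(2 + δ) = (1071 − μ)² / (μ·(2 + δ)) = 95.723593.

95.724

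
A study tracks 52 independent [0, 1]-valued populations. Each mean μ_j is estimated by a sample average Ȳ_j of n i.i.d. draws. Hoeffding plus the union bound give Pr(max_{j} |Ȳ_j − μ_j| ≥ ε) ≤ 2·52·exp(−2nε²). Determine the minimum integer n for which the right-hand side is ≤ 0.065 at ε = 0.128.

226

Need 2·52·exp(−2nε²) ≤ 0.065, i.e. exp(−2nε²) ≤ 0.065/104.
So 2nε² ≥ ln(104/0.065) = 7.377759.
Hence n ≥ 7.377759/(2·0.128²) = 225.151.
The smallest integer n is 226.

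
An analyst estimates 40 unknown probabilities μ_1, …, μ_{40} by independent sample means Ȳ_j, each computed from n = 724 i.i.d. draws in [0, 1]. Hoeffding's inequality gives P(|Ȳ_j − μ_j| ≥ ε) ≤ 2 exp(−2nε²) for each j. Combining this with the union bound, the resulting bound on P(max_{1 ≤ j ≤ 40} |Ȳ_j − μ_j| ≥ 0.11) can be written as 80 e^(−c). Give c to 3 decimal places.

17.521

Union bound over the 40 events: P(max_{1 ≤ j ≤ 40} |Ȳ_j − μ_j| ≥ 0.11) ≤ 40·2·exp(−2nε²) = 80 exp(−2·724·0.11²).
So c = 2·724·0.11² = 17.5208.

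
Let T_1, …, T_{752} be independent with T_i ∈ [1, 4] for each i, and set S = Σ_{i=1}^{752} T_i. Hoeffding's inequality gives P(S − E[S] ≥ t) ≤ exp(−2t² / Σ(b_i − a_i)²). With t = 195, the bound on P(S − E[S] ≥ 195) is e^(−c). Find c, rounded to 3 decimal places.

Σ(b_i − a_i)² = 752·(3)² = 6768.
c = 2t²/6768 = 2·195²/6768 = 11.2367.

11.237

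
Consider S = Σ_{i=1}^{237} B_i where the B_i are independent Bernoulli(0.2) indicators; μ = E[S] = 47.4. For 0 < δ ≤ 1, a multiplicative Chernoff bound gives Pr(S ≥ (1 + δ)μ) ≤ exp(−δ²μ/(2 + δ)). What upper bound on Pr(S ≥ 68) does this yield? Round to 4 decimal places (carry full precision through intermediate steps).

Write 68 = (1 + δ)μ, so δ = 68/47.4 − 1 = 0.4345992…
Then the exponent is δ²μ/(2 + δ) = (68 − μ)² / (μ·(2 + δ)) = 3.677296.
Bound = exp(−3.677296) = 0.02529.

0.0253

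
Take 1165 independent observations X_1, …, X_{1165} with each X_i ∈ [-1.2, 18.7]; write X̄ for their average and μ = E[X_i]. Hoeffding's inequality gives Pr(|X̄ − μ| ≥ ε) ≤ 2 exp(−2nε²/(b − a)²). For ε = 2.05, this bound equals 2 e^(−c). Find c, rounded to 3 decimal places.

c = 2nε²/(b − a)² = 2·1165·2.05² / 19.9² = 24.7262.

24.726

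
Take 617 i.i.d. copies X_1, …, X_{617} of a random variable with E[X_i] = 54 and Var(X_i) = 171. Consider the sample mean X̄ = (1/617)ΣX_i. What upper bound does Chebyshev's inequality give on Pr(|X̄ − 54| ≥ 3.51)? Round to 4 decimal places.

Var(X̄) = Var(X_i)/n = 171/617 = 0.27715.
Chebyshev: Pr(|X̄ − 54| ≥ 3.51) ≤ Var(X̄)/(3.51)² = 171/(617·3.51²) = 0.0225.

0.0225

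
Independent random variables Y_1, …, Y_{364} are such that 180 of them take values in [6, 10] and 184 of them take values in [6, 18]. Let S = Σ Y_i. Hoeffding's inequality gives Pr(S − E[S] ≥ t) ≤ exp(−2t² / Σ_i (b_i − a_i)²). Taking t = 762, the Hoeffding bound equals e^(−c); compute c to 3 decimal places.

Σ(b_i − a_i)² = 180·4² + 184·12² = 29376.
c = 2t² / 29376 = 2·762² / 29376 = 39.5319.

39.532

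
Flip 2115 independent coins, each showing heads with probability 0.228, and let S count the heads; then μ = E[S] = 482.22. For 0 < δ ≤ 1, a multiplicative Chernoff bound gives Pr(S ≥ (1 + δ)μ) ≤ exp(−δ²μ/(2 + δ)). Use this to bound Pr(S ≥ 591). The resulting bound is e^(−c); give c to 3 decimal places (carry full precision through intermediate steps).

11.026

Write 591 = (1 + δ)μ, so δ = 591/482.22 − 1 = 0.2255817…
Then the exponent is δ²μ/(2 + δ) = (591 − μ)² / (μ·(2 + δ)) = 11.025781.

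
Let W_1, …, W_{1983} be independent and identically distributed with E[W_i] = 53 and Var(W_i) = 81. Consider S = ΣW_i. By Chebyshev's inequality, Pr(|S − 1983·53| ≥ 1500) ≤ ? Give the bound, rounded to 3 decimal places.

Var(S) = n·Var(W_i) = 1983·81 = 160623.
Chebyshev: Pr(|S − 1983·53| ≥ 1500) ≤ Var(S)/1500² = 160623/2250000 = 0.0714.

0.071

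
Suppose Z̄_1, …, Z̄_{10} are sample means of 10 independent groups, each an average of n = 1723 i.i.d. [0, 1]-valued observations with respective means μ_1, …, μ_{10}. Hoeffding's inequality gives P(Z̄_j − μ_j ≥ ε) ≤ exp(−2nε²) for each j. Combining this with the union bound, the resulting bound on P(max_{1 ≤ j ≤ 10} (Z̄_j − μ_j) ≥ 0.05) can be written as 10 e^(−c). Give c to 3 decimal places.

Union bound over the 10 events: P(max_{1 ≤ j ≤ 10} (Z̄_j − μ_j) ≥ 0.05) ≤ 10·exp(−2nε²) = 10 exp(−2·1723·0.05²).
So c = 2·1723·0.05² = 8.6150.

8.615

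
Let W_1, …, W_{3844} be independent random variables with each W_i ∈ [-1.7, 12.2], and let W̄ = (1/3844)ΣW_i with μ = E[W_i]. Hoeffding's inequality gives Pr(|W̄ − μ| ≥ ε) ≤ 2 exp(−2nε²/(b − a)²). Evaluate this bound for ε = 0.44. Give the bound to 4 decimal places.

0.0009

Exponent: 2nε²/(b − a)² = 2·3844·0.44² / 13.9² = 7.70352.
Bound = 2·exp(−7.70352) = 0.00090.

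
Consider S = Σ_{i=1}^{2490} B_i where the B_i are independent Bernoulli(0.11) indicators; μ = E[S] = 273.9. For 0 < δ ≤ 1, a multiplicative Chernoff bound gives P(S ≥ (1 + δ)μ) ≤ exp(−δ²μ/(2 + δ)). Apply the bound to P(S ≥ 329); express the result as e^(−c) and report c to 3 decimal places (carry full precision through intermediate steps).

Write 329 = (1 + δ)μ, so δ = 329/273.9 − 1 = 0.2011683…
Then the exponent is δ²μ/(2 + δ) = (329 − μ)² / (μ·(2 + δ)) = 5.035678.

5.036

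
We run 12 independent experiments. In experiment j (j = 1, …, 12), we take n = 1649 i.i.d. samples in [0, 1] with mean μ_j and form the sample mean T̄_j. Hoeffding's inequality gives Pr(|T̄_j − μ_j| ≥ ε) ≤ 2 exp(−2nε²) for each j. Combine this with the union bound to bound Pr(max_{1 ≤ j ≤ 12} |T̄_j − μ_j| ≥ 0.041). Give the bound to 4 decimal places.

Per-experiment Hoeffding bound: 2·exp(−2·1649·0.041²) = 2·exp(−5.54394) = 0.0078222.
Union bound over 12 events: 12·0.0078222 = 0.09387.

0.0939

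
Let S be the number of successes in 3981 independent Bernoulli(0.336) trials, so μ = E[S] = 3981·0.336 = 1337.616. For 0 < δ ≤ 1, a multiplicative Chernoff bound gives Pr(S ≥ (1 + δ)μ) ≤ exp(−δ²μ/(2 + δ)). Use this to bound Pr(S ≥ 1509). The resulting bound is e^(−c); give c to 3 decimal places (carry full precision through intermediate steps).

10.318

Write 1509 = (1 + δ)μ, so δ = 1509/1337.616 − 1 = 0.1281265…
Then the exponent is δ²μ/(2 + δ) = (1509 − μ)² / (μ·(2 + δ)) = 10.318383.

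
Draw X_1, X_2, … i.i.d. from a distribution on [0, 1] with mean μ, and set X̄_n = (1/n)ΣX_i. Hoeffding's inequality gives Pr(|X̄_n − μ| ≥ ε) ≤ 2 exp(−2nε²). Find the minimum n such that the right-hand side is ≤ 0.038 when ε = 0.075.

353

Require 2·exp(−2nε²) ≤ 0.038, i.e. 2nε² ≥ ln(2/0.038) = 3.963316.
So n ≥ 3.963316 / (2·0.075²) = 352.295.
The smallest integer n is 353.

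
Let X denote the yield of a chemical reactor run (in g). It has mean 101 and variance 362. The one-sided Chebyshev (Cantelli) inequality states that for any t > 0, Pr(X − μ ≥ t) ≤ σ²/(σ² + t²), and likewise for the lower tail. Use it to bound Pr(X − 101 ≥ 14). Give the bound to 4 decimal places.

0.6487

Here σ² = 362 and t = 14, so σ² + t² = 558.
Cantelli's bound: 362/558 = 0.6487.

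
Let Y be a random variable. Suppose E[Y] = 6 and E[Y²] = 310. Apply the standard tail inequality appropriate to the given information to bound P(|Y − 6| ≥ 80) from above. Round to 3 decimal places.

The first two moments determine the variance, so Chebyshev's inequality is the sharpest standard bound available.
Var(Y) = E[Y²] − (E[Y])² = 310 − 36 = 274.
Chebyshev's inequality: P(|Y − μ| ≥ t) ≤ Var(Y)/t² = 274/6400 = 0.0428.

0.043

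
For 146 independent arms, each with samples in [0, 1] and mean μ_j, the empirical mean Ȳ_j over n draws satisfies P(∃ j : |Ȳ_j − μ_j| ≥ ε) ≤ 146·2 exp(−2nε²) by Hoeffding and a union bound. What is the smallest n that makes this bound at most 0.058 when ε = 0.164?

159

Need 2·146·exp(−2nε²) ≤ 0.058, i.e. exp(−2nε²) ≤ 0.058/292.
So 2nε² ≥ ln(292/0.058) = 8.524066.
Hence n ≥ 8.524066/(2·0.164²) = 158.463.
The smallest integer n is 159.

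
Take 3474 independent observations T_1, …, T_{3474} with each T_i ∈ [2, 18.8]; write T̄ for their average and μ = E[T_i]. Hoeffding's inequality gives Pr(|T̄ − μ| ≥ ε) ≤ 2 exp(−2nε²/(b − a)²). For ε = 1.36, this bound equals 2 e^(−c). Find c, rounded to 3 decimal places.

45.532

c = 2nε²/(b − a)² = 2·3474·1.36² / 16.8² = 45.5322.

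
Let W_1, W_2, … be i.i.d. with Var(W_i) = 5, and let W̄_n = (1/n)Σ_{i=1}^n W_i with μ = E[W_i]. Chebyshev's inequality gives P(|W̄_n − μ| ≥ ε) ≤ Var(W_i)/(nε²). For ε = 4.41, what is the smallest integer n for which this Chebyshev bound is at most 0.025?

11

Require 5/(n·4.41²) ≤ 0.025, i.e. n ≥ 5/(0.025·4.41²) = 10.284.
The smallest integer n is 11.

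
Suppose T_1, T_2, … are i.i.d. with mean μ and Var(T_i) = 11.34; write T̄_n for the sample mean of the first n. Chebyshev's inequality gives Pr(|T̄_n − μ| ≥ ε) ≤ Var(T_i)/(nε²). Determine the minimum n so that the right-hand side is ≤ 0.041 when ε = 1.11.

225

Require 11.34/(n·1.11²) ≤ 0.041, i.e. n ≥ 11.34/(0.041·1.11²) = 224.483.
The smallest integer n is 225.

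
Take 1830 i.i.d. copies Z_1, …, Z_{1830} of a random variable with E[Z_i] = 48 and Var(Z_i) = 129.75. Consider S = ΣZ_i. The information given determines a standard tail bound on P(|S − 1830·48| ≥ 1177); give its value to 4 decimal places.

0.1714

With mean and variance of each term known, Chebyshev's inequality bounds the deviation of the sum (or sample mean).
Var(S) = n·Var(Z_i) = 1830·129.75 = 237442.5.
Chebyshev: P(|S − 1830·48| ≥ 1177) ≤ Var(S)/1177² = 237442.5/1385329 = 0.1714.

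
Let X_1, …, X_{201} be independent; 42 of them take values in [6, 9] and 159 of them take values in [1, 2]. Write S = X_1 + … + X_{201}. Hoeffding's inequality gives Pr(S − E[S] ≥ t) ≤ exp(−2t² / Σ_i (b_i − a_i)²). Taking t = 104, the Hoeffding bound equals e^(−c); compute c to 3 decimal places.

40.283

Σ(b_i − a_i)² = 42·3² + 159·1² = 537.
c = 2t² / 537 = 2·104² / 537 = 40.2831.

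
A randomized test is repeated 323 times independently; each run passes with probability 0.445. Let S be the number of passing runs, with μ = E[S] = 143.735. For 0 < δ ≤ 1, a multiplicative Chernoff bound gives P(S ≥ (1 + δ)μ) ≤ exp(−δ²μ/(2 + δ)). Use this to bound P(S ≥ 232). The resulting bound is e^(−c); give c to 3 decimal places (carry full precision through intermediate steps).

Write 232 = (1 + δ)μ, so δ = 232/143.735 − 1 = 0.6140815…
Then the exponent is δ²μ/(2 + δ) = (232 − μ)² / (μ·(2 + δ)) = 20.734587.

20.735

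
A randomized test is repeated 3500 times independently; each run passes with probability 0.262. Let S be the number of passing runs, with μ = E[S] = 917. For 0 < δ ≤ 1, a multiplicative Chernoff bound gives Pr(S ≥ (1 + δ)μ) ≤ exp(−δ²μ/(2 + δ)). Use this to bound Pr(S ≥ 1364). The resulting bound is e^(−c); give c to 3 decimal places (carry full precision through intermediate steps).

Write 1364 = (1 + δ)μ, so δ = 1364/917 − 1 = 0.4874591…
Then the exponent is δ²μ/(2 + δ) = (1364 − μ)² / (μ·(2 + δ)) = 87.597107.

87.597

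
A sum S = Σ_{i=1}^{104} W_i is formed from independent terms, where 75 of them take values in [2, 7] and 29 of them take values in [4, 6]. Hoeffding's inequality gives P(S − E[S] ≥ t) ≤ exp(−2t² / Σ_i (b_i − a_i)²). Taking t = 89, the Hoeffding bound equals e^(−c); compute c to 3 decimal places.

Σ(b_i − a_i)² = 75·5² + 29·2² = 1991.
c = 2t² / 1991 = 2·89² / 1991 = 7.9568.

7.957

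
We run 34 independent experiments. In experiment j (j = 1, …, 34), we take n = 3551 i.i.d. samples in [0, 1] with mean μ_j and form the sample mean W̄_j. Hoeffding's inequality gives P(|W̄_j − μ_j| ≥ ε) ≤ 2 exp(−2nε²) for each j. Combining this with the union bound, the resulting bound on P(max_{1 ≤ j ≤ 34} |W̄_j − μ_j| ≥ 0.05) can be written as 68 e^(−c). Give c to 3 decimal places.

Union bound over the 34 events: P(max_{1 ≤ j ≤ 34} |W̄_j − μ_j| ≥ 0.05) ≤ 34·2·exp(−2nε²) = 68 exp(−2·3551·0.05²).
So c = 2·3551·0.05² = 17.7550.

17.755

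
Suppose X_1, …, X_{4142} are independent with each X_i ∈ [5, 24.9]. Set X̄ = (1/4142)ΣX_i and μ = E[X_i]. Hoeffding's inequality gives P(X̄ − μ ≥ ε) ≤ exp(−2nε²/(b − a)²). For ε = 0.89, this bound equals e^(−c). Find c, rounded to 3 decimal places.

16.570

c = 2nε²/(b − a)² = 2·4142·0.89² / 19.9² = 16.5697.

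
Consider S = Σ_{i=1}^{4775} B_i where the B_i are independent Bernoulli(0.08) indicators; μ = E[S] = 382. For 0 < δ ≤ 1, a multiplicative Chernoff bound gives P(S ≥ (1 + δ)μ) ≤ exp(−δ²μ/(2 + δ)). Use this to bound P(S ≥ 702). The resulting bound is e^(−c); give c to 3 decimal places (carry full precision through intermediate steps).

Write 702 = (1 + δ)μ, so δ = 702/382 − 1 = 0.8376963…
Then the exponent is δ²μ/(2 + δ) = (702 − μ)² / (μ·(2 + δ)) = 94.464945.

94.465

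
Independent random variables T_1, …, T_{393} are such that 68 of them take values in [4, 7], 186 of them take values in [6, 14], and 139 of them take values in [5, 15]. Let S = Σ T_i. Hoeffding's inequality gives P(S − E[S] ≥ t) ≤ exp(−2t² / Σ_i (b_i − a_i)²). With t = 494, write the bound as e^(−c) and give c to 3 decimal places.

Σ(b_i − a_i)² = 68·3² + 186·8² + 139·10² = 26416.
c = 2t² / 26416 = 2·494² / 26416 = 18.4764.

18.476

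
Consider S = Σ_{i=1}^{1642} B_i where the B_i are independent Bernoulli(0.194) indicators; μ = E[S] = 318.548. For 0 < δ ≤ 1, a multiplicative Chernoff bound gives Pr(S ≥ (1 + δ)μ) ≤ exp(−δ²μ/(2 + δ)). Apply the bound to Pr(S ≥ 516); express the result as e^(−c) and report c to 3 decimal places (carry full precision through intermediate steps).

Write 516 = (1 + δ)μ, so δ = 516/318.548 − 1 = 0.6198501…
Then the exponent is δ²μ/(2 + δ) = (516 − μ)² / (μ·(2 + δ)) = 46.716657.

46.717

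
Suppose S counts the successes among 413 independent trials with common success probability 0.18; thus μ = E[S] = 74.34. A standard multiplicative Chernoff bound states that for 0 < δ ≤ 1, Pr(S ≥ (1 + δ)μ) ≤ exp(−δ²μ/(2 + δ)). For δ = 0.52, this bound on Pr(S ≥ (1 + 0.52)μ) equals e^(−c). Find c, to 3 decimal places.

7.977

c = δ²μ/(2 + δ) = 0.52²·74.34/(2 + 0.52) = 7.9768.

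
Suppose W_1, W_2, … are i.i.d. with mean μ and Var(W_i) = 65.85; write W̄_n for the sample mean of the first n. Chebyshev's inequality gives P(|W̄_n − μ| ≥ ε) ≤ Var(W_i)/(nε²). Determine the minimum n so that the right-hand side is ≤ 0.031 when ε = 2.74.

283

Require 65.85/(n·2.74²) ≤ 0.031, i.e. n ≥ 65.85/(0.031·2.74²) = 282.939.
The smallest integer n is 283.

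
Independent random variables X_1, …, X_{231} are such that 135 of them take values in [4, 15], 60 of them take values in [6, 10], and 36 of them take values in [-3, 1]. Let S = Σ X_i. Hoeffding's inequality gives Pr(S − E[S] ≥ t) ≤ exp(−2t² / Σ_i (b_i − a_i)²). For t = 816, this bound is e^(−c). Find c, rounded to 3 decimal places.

74.518

Σ(b_i − a_i)² = 135·11² + 60·4² + 36·4² = 17871.
c = 2t² / 17871 = 2·816² / 17871 = 74.5180.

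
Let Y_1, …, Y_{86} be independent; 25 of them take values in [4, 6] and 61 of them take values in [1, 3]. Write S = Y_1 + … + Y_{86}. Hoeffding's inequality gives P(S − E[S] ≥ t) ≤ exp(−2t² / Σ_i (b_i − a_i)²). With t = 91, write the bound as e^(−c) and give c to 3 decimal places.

Σ(b_i − a_i)² = 25·2² + 61·2² = 344.
c = 2t² / 344 = 2·91² / 344 = 48.1453.

48.145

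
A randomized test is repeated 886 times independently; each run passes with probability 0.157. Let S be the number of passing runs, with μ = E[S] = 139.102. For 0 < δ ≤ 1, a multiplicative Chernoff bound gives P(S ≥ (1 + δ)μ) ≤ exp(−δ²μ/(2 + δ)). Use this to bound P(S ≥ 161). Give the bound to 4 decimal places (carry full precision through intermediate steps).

Write 161 = (1 + δ)μ, so δ = 161/139.102 − 1 = 0.157424…
Then the exponent is δ²μ/(2 + δ) = (161 − μ)² / (μ·(2 + δ)) = 1.597865.
Bound = exp(−1.597865) = 0.20233.

0.2023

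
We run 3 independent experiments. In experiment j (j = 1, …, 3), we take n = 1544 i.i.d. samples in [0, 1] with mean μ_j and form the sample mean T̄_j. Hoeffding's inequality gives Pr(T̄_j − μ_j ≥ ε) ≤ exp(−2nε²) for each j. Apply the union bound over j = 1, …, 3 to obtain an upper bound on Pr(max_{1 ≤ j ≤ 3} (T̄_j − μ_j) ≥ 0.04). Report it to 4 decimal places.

0.0214

Per-experiment Hoeffding bound: exp(−2·1544·0.04²) = exp(−4.94080) = 0.0071489.
Union bound over 3 events: 3·0.0071489 = 0.02145.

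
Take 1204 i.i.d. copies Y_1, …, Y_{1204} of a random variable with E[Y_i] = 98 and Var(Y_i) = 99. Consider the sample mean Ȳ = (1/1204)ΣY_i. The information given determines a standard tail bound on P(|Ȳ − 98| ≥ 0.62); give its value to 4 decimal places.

0.2139

With mean and variance of each term known, Chebyshev's inequality bounds the deviation of the sum (or sample mean).
Var(Ȳ) = Var(Y_i)/n = 99/1204 = 0.082226.
Chebyshev: P(|Ȳ − 98| ≥ 0.62) ≤ Var(Ȳ)/(0.62)² = 99/(1204·0.62²) = 0.2139.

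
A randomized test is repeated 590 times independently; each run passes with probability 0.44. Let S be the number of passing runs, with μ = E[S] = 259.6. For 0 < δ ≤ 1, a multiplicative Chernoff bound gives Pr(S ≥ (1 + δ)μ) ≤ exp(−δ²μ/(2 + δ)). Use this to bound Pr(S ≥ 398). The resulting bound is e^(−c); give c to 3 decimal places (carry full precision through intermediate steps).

29.128

Write 398 = (1 + δ)μ, so δ = 398/259.6 − 1 = 0.5331279…
Then the exponent is δ²μ/(2 + δ) = (398 − μ)² / (μ·(2 + δ)) = 29.127981.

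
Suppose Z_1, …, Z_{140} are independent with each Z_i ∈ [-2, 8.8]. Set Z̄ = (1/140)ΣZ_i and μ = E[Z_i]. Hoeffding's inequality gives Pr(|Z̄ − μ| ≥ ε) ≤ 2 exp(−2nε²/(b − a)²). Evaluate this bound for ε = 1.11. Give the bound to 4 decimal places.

0.1039

Exponent: 2nε²/(b − a)² = 2·140·1.11² / 10.8² = 2.95772.
Bound = 2·exp(−2.95772) = 0.10387.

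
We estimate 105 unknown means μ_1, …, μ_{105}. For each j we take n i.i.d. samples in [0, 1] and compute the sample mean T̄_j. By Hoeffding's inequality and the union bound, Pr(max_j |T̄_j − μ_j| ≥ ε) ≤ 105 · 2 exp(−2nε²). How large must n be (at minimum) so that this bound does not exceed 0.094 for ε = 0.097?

Need 2·105·exp(−2nε²) ≤ 0.094, i.e. exp(−2nε²) ≤ 0.094/210.
So 2nε² ≥ ln(210/0.094) = 7.711568.
Hence n ≥ 7.711568/(2·0.097²) = 409.797.
The smallest integer n is 410.

410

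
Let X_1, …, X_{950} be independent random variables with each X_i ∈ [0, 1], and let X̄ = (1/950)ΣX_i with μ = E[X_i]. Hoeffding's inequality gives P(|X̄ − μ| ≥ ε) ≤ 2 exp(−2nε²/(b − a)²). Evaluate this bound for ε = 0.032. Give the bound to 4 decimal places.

Exponent: 2nε²/(b − a)² = 2·950·0.032² / 1² = 1.94560.
Bound = 2·exp(−1.94560) = 0.28580.

0.2858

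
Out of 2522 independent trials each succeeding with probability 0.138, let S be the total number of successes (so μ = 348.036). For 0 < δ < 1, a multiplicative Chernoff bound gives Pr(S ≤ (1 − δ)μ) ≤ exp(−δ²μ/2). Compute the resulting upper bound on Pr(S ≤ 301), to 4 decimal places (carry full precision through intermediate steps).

Write 301 = (1 − δ)μ, so δ = 1 − 301/348.036 = 0.1351469…
Then the exponent is δ²μ/2 = (μ − 301)²/(2μ) = 3.178386.
Bound = exp(−3.178386) = 0.04165.

0.0417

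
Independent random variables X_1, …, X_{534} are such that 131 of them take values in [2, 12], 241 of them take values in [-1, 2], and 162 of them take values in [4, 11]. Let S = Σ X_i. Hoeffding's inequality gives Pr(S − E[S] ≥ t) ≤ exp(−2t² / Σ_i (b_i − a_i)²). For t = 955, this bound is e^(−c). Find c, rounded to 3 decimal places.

Σ(b_i − a_i)² = 131·10² + 241·3² + 162·7² = 23207.
c = 2t² / 23207 = 2·955² / 23207 = 78.5991.

78.599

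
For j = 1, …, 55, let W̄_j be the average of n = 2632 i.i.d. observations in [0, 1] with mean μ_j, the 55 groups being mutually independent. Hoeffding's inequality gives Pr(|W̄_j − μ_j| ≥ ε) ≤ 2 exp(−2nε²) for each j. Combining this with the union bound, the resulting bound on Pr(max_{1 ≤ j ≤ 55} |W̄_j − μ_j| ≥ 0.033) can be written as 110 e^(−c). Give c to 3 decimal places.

5.732

Union bound over the 55 events: Pr(max_{1 ≤ j ≤ 55} |W̄_j − μ_j| ≥ 0.033) ≤ 55·2·exp(−2nε²) = 110 exp(−2·2632·0.033²).
So c = 2·2632·0.033² = 5.7325.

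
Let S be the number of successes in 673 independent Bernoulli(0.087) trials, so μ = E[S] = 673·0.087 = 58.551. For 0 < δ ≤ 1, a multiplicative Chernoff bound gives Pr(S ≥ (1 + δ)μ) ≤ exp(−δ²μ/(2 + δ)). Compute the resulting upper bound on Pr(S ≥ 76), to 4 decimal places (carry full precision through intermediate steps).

0.1041

Write 76 = (1 + δ)μ, so δ = 76/58.551 − 1 = 0.2980137…
Then the exponent is δ²μ/(2 + δ) = (76 − μ)² / (μ·(2 + δ)) = 2.262842.
Bound = exp(−2.262842) = 0.10405.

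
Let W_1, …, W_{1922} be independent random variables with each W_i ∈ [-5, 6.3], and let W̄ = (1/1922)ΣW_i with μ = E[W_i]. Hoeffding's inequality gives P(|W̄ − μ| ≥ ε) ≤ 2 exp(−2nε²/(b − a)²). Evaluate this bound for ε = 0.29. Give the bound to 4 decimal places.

0.1590

Exponent: 2nε²/(b − a)² = 2·1922·0.29² / 11.3² = 2.53176.
Bound = 2·exp(−2.53176) = 0.15904.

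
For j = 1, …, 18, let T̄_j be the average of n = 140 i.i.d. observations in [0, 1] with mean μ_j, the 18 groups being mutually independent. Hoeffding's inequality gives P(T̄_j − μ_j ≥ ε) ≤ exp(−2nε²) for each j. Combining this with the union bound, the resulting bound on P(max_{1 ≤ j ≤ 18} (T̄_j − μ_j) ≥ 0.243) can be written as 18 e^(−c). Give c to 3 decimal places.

Union bound over the 18 events: P(max_{1 ≤ j ≤ 18} (T̄_j − μ_j) ≥ 0.243) ≤ 18·exp(−2nε²) = 18 exp(−2·140·0.243²).
So c = 2·140·0.243² = 16.5337.

16.534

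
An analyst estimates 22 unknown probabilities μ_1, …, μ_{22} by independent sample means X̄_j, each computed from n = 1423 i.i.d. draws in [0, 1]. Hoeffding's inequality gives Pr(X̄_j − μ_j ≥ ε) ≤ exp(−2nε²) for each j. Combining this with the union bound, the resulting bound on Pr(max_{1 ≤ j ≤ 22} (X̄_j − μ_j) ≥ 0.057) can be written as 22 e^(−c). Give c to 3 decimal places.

9.247

Union bound over the 22 events: Pr(max_{1 ≤ j ≤ 22} (X̄_j − μ_j) ≥ 0.057) ≤ 22·exp(−2nε²) = 22 exp(−2·1423·0.057²).
So c = 2·1423·0.057² = 9.2467.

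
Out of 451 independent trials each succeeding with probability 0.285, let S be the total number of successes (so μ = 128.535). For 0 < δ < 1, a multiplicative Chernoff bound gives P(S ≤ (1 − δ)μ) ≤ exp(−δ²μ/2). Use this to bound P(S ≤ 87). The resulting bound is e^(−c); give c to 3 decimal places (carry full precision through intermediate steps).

6.711

Write 87 = (1 − δ)μ, so δ = 1 − 87/128.535 = 0.3231416…
Then the exponent is δ²μ/2 = (μ − 87)²/(2μ) = 6.710842.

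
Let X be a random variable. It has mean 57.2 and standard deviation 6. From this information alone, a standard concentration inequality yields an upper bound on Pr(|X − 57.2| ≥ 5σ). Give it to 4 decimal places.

Mean and variance are known, so Chebyshev's inequality applies.
Chebyshev: Pr(|X − μ| ≥ t) ≤ Var(X)/t².
Var(X) = σ² = 6² = 36.
t = 5·6 = 30.
Bound = 36 / 900 = 0.0400.

0.0400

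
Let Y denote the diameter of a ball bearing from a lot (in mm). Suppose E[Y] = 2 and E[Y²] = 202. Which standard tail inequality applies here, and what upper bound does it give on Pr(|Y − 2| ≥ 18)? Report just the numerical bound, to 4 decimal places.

The first two moments determine the variance, so Chebyshev's inequality is the sharpest standard bound available.
Var(Y) = E[Y²] − (E[Y])² = 202 − 4 = 198.
Chebyshev's inequality: Pr(|Y − μ| ≥ t) ≤ Var(Y)/t² = 198/324 = 0.6111.

0.6111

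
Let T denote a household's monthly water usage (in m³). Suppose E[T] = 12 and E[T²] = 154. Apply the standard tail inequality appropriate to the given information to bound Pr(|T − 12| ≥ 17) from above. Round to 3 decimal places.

The first two moments determine the variance, so Chebyshev's inequality is the sharpest standard bound available.
Var(T) = E[T²] − (E[T])² = 154 − 144 = 10.
Chebyshev's inequality: Pr(|T − μ| ≥ t) ≤ Var(T)/t² = 10/289 = 0.0346.

0.035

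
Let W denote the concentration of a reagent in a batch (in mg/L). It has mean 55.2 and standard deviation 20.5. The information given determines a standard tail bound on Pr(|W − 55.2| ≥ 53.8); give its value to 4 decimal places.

Mean and variance are known, so Chebyshev's inequality applies.
Chebyshev: Pr(|W − μ| ≥ t) ≤ Var(W)/t².
Var(W) = σ² = 20.5² = 420.25.
Bound = 420.25 / 2894.44 = 0.1452.

0.1452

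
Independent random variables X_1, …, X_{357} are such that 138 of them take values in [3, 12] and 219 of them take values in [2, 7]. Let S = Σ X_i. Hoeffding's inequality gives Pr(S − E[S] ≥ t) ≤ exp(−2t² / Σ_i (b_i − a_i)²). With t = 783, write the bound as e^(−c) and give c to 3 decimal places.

73.631

Σ(b_i − a_i)² = 138·9² + 219·5² = 16653.
c = 2t² / 16653 = 2·783² / 16653 = 73.6311.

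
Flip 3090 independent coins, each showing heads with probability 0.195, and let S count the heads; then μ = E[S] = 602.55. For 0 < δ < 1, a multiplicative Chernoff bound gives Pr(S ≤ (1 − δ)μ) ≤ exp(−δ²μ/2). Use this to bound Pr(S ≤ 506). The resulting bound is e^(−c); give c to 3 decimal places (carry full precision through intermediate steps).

7.735

Write 506 = (1 − δ)μ, so δ = 1 − 506/602.55 = 0.1602357…
Then the exponent is δ²μ/2 = (μ − 506)²/(2μ) = 7.735377.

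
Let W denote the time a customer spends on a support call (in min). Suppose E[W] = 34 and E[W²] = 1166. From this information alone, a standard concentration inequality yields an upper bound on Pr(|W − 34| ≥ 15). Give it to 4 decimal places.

0.0444

The first two moments determine the variance, so Chebyshev's inequality is the sharpest standard bound available.
Var(W) = E[W²] − (E[W])² = 1166 − 1156 = 10.
Chebyshev's inequality: Pr(|W − μ| ≥ t) ≤ Var(W)/t² = 10/225 = 0.0444.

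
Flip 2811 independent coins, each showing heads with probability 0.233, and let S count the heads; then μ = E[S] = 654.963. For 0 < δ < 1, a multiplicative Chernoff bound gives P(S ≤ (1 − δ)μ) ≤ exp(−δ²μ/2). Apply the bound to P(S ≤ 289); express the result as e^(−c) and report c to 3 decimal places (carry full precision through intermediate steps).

Write 289 = (1 − δ)μ, so δ = 1 − 289/654.963 = 0.5587537…
Then the exponent is δ²μ/2 = (μ − 289)²/(2μ) = 102.241590.

102.242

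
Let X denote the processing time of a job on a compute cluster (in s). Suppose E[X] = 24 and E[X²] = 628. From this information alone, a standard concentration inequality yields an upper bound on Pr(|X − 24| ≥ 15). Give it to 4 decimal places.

The first two moments determine the variance, so Chebyshev's inequality is the sharpest standard bound available.
Var(X) = E[X²] − (E[X])² = 628 − 576 = 52.
Chebyshev's inequality: Pr(|X − μ| ≥ t) ≤ Var(X)/t² = 52/225 = 0.2311.

0.2311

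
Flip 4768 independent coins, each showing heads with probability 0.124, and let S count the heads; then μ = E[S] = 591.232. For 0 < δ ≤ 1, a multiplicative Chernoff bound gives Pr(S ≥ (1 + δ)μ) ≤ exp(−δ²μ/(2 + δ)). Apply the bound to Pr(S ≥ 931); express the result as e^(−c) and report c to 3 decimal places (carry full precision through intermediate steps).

Write 931 = (1 + δ)μ, so δ = 931/591.232 − 1 = 0.574678…
Then the exponent is δ²μ/(2 + δ) = (931 − μ)² / (μ·(2 + δ)) = 75.837516.

75.838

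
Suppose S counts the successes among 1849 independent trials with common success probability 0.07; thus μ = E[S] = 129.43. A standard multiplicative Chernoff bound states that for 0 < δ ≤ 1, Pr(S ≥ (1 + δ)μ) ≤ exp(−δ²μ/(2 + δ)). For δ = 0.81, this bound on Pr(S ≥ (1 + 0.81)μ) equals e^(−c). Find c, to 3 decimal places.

30.220

c = δ²μ/(2 + δ) = 0.81²·129.43/(2 + 0.81) = 30.2203.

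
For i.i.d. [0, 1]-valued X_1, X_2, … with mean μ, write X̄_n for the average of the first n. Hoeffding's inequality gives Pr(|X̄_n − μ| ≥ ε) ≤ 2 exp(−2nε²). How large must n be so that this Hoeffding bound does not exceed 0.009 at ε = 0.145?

Require 2·exp(−2nε²) ≤ 0.009, i.e. 2nε² ≥ ln(2/0.009) = 5.403678.
So n ≥ 5.403678 / (2·0.145²) = 128.506.
The smallest integer n is 129.

129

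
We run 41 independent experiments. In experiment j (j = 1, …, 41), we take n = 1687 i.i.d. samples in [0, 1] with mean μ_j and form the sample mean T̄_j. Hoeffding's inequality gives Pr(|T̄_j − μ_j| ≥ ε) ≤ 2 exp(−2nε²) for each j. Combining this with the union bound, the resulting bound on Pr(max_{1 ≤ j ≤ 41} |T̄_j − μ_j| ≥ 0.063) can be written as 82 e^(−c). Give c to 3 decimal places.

Union bound over the 41 events: Pr(max_{1 ≤ j ≤ 41} |T̄_j − μ_j| ≥ 0.063) ≤ 41·2·exp(−2nε²) = 82 exp(−2·1687·0.063²).
So c = 2·1687·0.063² = 13.3914.

13.391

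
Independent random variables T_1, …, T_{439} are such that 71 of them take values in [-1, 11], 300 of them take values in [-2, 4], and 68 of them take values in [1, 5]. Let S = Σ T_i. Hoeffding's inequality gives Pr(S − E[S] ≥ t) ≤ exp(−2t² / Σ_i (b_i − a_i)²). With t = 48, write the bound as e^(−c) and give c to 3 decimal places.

0.208

Σ(b_i − a_i)² = 71·12² + 300·6² + 68·4² = 22112.
c = 2t² / 22112 = 2·48² / 22112 = 0.2084.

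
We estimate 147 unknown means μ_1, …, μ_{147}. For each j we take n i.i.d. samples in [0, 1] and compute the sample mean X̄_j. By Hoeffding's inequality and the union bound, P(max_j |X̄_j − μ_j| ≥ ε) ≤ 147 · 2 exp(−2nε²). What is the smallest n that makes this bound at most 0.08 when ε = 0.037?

2999

Need 2·147·exp(−2nε²) ≤ 0.08, i.e. exp(−2nε²) ≤ 0.08/294.
So 2nε² ≥ ln(294/0.08) = 8.209308.
Hence n ≥ 8.209308/(2·0.037²) = 2998.286.
The smallest integer n is 2999.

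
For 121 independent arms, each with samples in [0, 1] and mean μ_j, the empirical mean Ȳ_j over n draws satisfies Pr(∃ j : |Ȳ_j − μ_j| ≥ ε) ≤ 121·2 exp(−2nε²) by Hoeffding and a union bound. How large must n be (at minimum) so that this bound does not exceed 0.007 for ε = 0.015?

23224

Need 2·121·exp(−2nε²) ≤ 0.007, i.e. exp(−2nε²) ≤ 0.007/242.
So 2nε² ≥ ln(242/0.007) = 10.450783.
Hence n ≥ 10.450783/(2·0.015²) = 23223.962.
The smallest integer n is 23224.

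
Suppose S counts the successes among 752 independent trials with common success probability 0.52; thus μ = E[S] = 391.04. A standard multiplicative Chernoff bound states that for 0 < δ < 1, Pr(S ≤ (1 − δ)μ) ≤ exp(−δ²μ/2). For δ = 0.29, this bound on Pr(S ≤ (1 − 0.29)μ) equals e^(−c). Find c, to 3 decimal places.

16.443

c = δ²μ/2 = 0.29²·391.04/2 = 16.4432.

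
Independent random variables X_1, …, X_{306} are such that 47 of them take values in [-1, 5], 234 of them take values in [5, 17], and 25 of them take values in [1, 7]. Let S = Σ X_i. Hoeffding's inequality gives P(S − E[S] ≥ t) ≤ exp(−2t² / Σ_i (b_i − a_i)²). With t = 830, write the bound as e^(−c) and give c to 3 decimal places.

Σ(b_i − a_i)² = 47·6² + 234·12² + 25·6² = 36288.
c = 2t² / 36288 = 2·830² / 36288 = 37.9685.

37.968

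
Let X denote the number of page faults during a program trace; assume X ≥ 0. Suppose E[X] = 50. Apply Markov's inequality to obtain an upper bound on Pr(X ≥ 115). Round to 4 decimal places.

0.4348

Markov's inequality: for a non-negative random variable, Pr(X ≥ a) ≤ E[X]/a.
Here E[X] = 50 and a = 115, so the bound is 50/115 = 0.4348.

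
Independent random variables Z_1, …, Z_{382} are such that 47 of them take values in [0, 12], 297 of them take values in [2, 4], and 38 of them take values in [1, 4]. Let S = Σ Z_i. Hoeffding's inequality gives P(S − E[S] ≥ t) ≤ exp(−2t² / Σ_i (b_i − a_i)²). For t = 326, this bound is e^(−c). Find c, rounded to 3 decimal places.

Σ(b_i − a_i)² = 47·12² + 297·2² + 38·3² = 8298.
c = 2t² / 8298 = 2·326² / 8298 = 25.6148.

25.615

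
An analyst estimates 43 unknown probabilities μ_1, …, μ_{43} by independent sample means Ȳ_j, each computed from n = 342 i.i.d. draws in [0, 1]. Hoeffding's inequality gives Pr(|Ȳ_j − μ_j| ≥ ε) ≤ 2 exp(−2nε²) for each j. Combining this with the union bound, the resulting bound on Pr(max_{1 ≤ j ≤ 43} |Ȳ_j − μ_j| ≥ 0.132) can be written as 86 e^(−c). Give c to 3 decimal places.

11.918

Union bound over the 43 events: Pr(max_{1 ≤ j ≤ 43} |Ȳ_j − μ_j| ≥ 0.132) ≤ 43·2·exp(−2nε²) = 86 exp(−2·342·0.132²).
So c = 2·342·0.132² = 11.9180.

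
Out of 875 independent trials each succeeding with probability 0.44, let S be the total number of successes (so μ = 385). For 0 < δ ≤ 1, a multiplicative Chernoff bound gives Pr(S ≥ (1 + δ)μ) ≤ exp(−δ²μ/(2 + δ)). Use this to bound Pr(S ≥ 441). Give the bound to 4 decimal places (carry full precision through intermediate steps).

Write 441 = (1 + δ)μ, so δ = 441/385 − 1 = 0.1454545…
Then the exponent is δ²μ/(2 + δ) = (441 − μ)² / (μ·(2 + δ)) = 3.796610.
Bound = exp(−3.796610) = 0.02245.

0.0224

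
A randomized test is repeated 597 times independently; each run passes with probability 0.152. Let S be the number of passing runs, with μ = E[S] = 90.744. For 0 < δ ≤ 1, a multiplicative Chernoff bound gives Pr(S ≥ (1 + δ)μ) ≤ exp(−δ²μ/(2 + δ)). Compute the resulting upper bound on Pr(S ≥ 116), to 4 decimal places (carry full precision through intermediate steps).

0.0457

Write 116 = (1 + δ)μ, so δ = 116/90.744 − 1 = 0.2783214…
Then the exponent is δ²μ/(2 + δ) = (116 − μ)² / (μ·(2 + δ)) = 3.085292.
Bound = exp(−3.085292) = 0.04572.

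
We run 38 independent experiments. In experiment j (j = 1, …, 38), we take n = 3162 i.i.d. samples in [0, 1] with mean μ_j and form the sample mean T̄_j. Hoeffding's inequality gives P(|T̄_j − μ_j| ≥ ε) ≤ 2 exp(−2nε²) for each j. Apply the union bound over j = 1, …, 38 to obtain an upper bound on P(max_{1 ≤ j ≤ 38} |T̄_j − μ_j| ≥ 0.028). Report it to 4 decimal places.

Per-experiment Hoeffding bound: 2·exp(−2·3162·0.028²) = 2·exp(−4.95802) = 0.014054.
Union bound over 38 events: 38·0.014054 = 0.53404.

0.5340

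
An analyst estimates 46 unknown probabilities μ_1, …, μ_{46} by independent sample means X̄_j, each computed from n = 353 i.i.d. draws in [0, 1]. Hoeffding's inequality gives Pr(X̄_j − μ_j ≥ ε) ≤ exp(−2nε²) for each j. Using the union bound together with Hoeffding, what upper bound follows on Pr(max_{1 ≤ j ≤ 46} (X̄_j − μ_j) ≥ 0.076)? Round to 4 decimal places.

Per-experiment Hoeffding bound: exp(−2·353·0.076²) = exp(−4.07786) = 0.016944.
Union bound over 46 events: 46·0.016944 = 0.77941.

0.7794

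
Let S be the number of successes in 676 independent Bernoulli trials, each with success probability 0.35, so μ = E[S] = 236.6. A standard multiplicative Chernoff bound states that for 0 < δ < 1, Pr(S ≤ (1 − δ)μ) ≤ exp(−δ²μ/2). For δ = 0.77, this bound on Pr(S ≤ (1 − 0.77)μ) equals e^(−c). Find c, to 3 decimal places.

70.140

c = δ²μ/2 = 0.77²·236.6/2 = 70.1401.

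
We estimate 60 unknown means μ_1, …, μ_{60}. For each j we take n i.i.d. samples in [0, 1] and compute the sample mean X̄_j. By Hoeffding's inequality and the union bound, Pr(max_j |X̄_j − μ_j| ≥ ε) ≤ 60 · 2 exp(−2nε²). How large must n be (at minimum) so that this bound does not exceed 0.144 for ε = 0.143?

165

Need 2·60·exp(−2nε²) ≤ 0.144, i.e. exp(−2nε²) ≤ 0.144/120.
So 2nε² ≥ ln(120/0.144) = 6.725434.
Hence n ≥ 6.725434/(2·0.143²) = 164.444.
The smallest integer n is 165.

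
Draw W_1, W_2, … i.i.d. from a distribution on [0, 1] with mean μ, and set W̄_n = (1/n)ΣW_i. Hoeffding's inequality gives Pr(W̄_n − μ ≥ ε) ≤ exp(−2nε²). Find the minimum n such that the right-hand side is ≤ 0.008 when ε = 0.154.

Require exp(−2nε²) ≤ 0.008, i.e. 2nε² ≥ ln(1/0.008) = 4.828314.
So n ≥ 4.828314 / (2·0.154²) = 101.794.
The smallest integer n is 102.

102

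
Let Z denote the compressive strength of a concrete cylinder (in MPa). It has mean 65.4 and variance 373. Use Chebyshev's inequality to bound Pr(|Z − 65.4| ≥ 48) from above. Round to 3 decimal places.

Chebyshev: Pr(|Z − μ| ≥ t) ≤ Var(Z)/t².
Bound = 373 / 2304 = 0.1619.

0.162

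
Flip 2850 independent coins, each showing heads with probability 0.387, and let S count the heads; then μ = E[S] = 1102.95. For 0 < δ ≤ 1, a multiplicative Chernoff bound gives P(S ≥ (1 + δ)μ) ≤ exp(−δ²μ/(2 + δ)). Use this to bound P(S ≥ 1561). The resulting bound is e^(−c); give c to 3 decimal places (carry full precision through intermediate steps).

Write 1561 = (1 + δ)μ, so δ = 1561/1102.95 − 1 = 0.4152953…
Then the exponent is δ²μ/(2 + δ) = (1561 − μ)² / (μ·(2 + δ)) = 78.758912.

78.759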